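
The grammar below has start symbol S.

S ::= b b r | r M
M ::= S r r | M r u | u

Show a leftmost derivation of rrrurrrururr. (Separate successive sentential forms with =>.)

S=>rM=>rSrr=>rrMrr=>rrMrurr=>rrMrururr=>rrSrrrururr=>rrrMrrrururr=>rrrurrrururr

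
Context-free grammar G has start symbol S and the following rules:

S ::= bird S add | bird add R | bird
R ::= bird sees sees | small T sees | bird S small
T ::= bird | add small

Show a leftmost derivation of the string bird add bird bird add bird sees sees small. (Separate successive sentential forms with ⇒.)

S ⇒ bird add R ⇒ bird add bird S small ⇒ bird add bird bird add R small ⇒ bird add bird bird add bird sees sees small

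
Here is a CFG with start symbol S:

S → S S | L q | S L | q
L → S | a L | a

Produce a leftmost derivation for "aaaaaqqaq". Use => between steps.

S=>SS=>SLS=>LqLS=>aLqLS=>aaLqLS=>aaaLqLS=>aaaaLqLS=>aaaaaLqLS=>aaaaaSqLS=>aaaaaqqLS=>aaaaaqqaS=>aaaaaqqaq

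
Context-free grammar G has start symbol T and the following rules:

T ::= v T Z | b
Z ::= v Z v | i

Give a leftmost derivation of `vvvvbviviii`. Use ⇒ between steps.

T⇒vTZ⇒vvTZZ⇒vvvTZZZ⇒vvvvTZZZZ⇒vvvvbZZZZ⇒vvvvbvZvZZZ⇒vvvvbvivZZZ⇒vvvvbviviZZ⇒vvvvbviviiZ⇒vvvvbviviii

T ⇒ vTZ   [T ::= v T Z]
vTZ ⇒ vvTZZ   [T ::= v T Z]
vvTZZ ⇒ vvvTZZZ   [T ::= v T Z]
vvvTZZZ ⇒ vvvvTZZZZ   [T ::= v T Z]
vvvvTZZZZ ⇒ vvvvbZZZZ   [T ::= b]
vvvvbZZZZ ⇒ vvvvbvZvZZZ   [Z ::= v Z v]
vvvvbvZvZZZ ⇒ vvvvbvivZZZ   [Z ::= i]
vvvvbvivZZZ ⇒ vvvvbviviZZ   [Z ::= i]
vvvvbviviZZ ⇒ vvvvbviviiZ   [Z ::= i]
vvvvbviviiZ ⇒ vvvvbviviii   [Z ::= i]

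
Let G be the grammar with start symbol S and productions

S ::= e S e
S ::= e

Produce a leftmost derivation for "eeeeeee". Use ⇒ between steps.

S ⇒ eSe   [S ::= e S e]
eSe ⇒ eeSee   [S ::= e S e]
eeSee ⇒ eeeSeee   [S ::= e S e]
eeeSeee ⇒ eeeeeee   [S ::= e]

S ⇒ eSe ⇒ eeSee ⇒ eeeSeee ⇒ eeeeeee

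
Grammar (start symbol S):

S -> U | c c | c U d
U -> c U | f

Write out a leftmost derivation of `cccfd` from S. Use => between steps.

S => cUd   [S -> c U d]
cUd => ccUd   [U -> c U]
ccUd => cccUd   [U -> c U]
cccUd => cccfd   [U -> f]

S => cUd => ccUd => cccUd => cccfd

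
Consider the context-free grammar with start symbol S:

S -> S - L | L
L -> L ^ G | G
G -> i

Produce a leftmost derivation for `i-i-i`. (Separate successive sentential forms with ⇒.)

S ⇒ S-L   [S -> S - L]
S-L ⇒ S-L-L   [S -> S - L]
S-L-L ⇒ L-L-L   [S -> L]
L-L-L ⇒ G-L-L   [L -> G]
G-L-L ⇒ i-L-L   [G -> i]
i-L-L ⇒ i-G-L   [L -> G]
i-G-L ⇒ i-i-L   [G -> i]
i-i-L ⇒ i-i-G   [L -> G]
i-i-G ⇒ i-i-i   [G -> i]

S⇒S-L⇒S-L-L⇒L-L-L⇒G-L-L⇒i-L-L⇒i-G-L⇒i-i-L⇒i-i-G⇒i-i-i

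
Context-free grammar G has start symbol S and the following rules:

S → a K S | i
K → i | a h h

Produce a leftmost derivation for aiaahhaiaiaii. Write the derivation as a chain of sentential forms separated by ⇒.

S⇒aKS⇒aiS⇒aiaKS⇒aiaahhS⇒aiaahhaKS⇒aiaahhaiS⇒aiaahhaiaKS⇒aiaahhaiaiS⇒aiaahhaiaiaKS⇒aiaahhaiaiaiS⇒aiaahhaiaiaii

S ⇒ aKS   [S → a K S]
aKS ⇒ aiS   [K → i]
aiS ⇒ aiaKS   [S → a K S]
aiaKS ⇒ aiaahhS   [K → a h h]
aiaahhS ⇒ aiaahhaKS   [S → a K S]
aiaahhaKS ⇒ aiaahhaiS   [K → i]
aiaahhaiS ⇒ aiaahhaiaKS   [S → a K S]
aiaahhaiaKS ⇒ aiaahhaiaiS   [K → i]
aiaahhaiaiS ⇒ aiaahhaiaiaKS   [S → a K S]
aiaahhaiaiaKS ⇒ aiaahhaiaiaiS   [K → i]
aiaahhaiaiaiS ⇒ aiaahhaiaiaii   [S → i]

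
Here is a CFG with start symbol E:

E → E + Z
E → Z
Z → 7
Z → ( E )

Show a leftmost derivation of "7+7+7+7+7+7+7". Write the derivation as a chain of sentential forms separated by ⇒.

E ⇒ E+Z   [E → E + Z]
E+Z ⇒ E+Z+Z   [E → E + Z]
E+Z+Z ⇒ E+Z+Z+Z   [E → E + Z]
E+Z+Z+Z ⇒ E+Z+Z+Z+Z   [E → E + Z]
E+Z+Z+Z+Z ⇒ E+Z+Z+Z+Z+Z   [E → E + Z]
E+Z+Z+Z+Z+Z ⇒ E+Z+Z+Z+Z+Z+Z   [E → E + Z]
E+Z+Z+Z+Z+Z+Z ⇒ Z+Z+Z+Z+Z+Z+Z   [E → Z]
Z+Z+Z+Z+Z+Z+Z ⇒ 7+Z+Z+Z+Z+Z+Z   [Z → 7]
7+Z+Z+Z+Z+Z+Z ⇒ 7+7+Z+Z+Z+Z+Z   [Z → 7]
7+7+Z+Z+Z+Z+Z ⇒ 7+7+7+Z+Z+Z+Z   [Z → 7]
7+7+7+Z+Z+Z+Z ⇒ 7+7+7+7+Z+Z+Z   [Z → 7]
7+7+7+7+Z+Z+Z ⇒ 7+7+7+7+7+Z+Z   [Z → 7]
7+7+7+7+7+Z+Z ⇒ 7+7+7+7+7+7+Z   [Z → 7]
7+7+7+7+7+7+Z ⇒ 7+7+7+7+7+7+7   [Z → 7]

E ⇒ E+Z ⇒ E+Z+Z ⇒ E+Z+Z+Z ⇒ E+Z+Z+Z+Z ⇒ E+Z+Z+Z+Z+Z ⇒ E+Z+Z+Z+Z+Z+Z ⇒ Z+Z+Z+Z+Z+Z+Z ⇒ 7+Z+Z+Z+Z+Z+Z ⇒ 7+7+Z+Z+Z+Z+Z ⇒ 7+7+7+Z+Z+Z+Z ⇒ 7+7+7+7+Z+Z+Z ⇒ 7+7+7+7+7+Z+Z ⇒ 7+7+7+7+7+7+Z ⇒ 7+7+7+7+7+7+7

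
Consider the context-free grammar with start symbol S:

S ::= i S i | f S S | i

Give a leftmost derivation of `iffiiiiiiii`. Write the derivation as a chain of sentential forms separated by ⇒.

S ⇒ iSi ⇒ ifSSi ⇒ iffSSSi ⇒ iffiSiSSi ⇒ iffiiSiiSSi ⇒ iffiiiiiSSi ⇒ iffiiiiiiSi ⇒ iffiiiiiiii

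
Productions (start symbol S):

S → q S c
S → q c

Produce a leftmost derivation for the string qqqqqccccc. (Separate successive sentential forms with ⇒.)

S ⇒ qSc ⇒ qqScc ⇒ qqqSccc ⇒ qqqqScccc ⇒ qqqqqccccc

S ⇒ qSc   [S → q S c]
qSc ⇒ qqScc   [S → q S c]
qqScc ⇒ qqqSccc   [S → q S c]
qqqSccc ⇒ qqqqScccc   [S → q S c]
qqqqScccc ⇒ qqqqqccccc   [S → q c]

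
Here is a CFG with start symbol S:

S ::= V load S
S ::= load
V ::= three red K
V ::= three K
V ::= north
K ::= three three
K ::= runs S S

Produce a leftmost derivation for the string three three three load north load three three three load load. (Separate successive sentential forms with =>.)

S => V load S   [S ::= V load S]
V load S => three K load S   [V ::= three K]
three K load S => three three three load S   [K ::= three three]
three three three load S => three three three load V load S   [S ::= V load S]
three three three load V load S => three three three load north load S   [V ::= north]
three three three load north load S => three three three load north load V load S   [S ::= V load S]
three three three load north load V load S => three three three load north load three K load S   [V ::= three K]
three three three load north load three K load S => three three three load north load three three three load S   [K ::= three three]
three three three load north load three three three load S => three three three load north load three three three load load   [S ::= load]

S => V load S => three K load S => three three three load S => three three three load V load S => three three three load north load S => three three three load north load V load S => three three three load north load three K load S => three three three load north load three three three load S => three three three load north load three three three load load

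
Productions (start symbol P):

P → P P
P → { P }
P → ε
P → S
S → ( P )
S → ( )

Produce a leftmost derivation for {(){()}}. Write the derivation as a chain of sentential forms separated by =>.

P => {P} => {PP} => {SP} => {()P} => {(){P}} => {(){S}} => {(){(P)}} => {(){()}}

P => {P}   [P → { P }]
{P} => {PP}   [P → P P]
{PP} => {SP}   [P → S]
{SP} => {()P}   [S → ( )]
{()P} => {(){P}}   [P → { P }]
{(){P}} => {(){S}}   [P → S]
{(){S}} => {(){(P)}}   [S → ( P )]
{(){(P)}} => {(){()}}   [P → ε]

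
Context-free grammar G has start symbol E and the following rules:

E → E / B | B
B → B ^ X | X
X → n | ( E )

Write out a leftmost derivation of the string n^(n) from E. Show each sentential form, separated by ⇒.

E⇒B⇒B^X⇒X^X⇒n^X⇒n^(E)⇒n^(B)⇒n^(X)⇒n^(n)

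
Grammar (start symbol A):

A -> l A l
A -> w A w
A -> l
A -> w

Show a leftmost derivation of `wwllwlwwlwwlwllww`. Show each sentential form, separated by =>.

A => wAw => wwAww => wwlAlww => wwllAllww => wwllwAwllww => wwllwlAlwllww => wwllwlwAwlwllww => wwllwlwwAwwlwllww => wwllwlwwlwwlwllww

A => wAw   [A -> w A w]
wAw => wwAww   [A -> w A w]
wwAww => wwlAlww   [A -> l A l]
wwlAlww => wwllAllww   [A -> l A l]
wwllAllww => wwllwAwllww   [A -> w A w]
wwllwAwllww => wwllwlAlwllww   [A -> l A l]
wwllwlAlwllww => wwllwlwAwlwllww   [A -> w A w]
wwllwlwAwlwllww => wwllwlwwAwwlwllww   [A -> w A w]
wwllwlwwAwwlwllww => wwllwlwwlwwlwllww   [A -> l]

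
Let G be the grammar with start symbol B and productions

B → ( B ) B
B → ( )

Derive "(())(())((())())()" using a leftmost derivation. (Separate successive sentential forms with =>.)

B=>(B)B=>(())B=>(())(B)B=>(())(())B=>(())(())(B)B=>(())(())((B)B)B=>(())(())((())B)B=>(())(())((())())B=>(())(())((())())()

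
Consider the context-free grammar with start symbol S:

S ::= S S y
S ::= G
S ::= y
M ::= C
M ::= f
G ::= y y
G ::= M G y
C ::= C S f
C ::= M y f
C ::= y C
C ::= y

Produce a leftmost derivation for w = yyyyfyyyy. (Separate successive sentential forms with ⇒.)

S ⇒ SSy ⇒ ySy ⇒ yGy ⇒ yMGyy ⇒ yCGyy ⇒ yCSfGyy ⇒ yyCSfGyy ⇒ yyySfGyy ⇒ yyyyfGyy ⇒ yyyyfyyyy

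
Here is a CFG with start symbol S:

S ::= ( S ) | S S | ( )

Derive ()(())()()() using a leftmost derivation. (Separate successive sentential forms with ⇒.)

S ⇒ SS ⇒ SSS ⇒ SSSS ⇒ ()SSS ⇒ ()SSSS ⇒ ()(S)SSS ⇒ ()(())SSS ⇒ ()(())()SS ⇒ ()(())()()S ⇒ ()(())()()()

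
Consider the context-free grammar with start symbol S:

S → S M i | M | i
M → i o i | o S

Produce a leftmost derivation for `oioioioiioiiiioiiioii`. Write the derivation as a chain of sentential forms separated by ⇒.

S ⇒ M ⇒ oS ⇒ oSMi ⇒ oSMiMi ⇒ oSMiMiMi ⇒ oMMiMiMi ⇒ oioiMiMiMi ⇒ oioioSiMiMi ⇒ oioioSMiiMiMi ⇒ oioioMMiiMiMi ⇒ oioioioiMiiMiMi ⇒ oioioioiioiiiMiMi ⇒ oioioioiioiiiioiiMi ⇒ oioioioiioiiiioiiioii

S ⇒ M   [S → M]
M ⇒ oS   [M → o S]
oS ⇒ oSMi   [S → S M i]
oSMi ⇒ oSMiMi   [S → S M i]
oSMiMi ⇒ oSMiMiMi   [S → S M i]
oSMiMiMi ⇒ oMMiMiMi   [S → M]
oMMiMiMi ⇒ oioiMiMiMi   [M → i o i]
oioiMiMiMi ⇒ oioioSiMiMi   [M → o S]
oioioSiMiMi ⇒ oioioSMiiMiMi   [S → S M i]
oioioSMiiMiMi ⇒ oioioMMiiMiMi   [S → M]
oioioMMiiMiMi ⇒ oioioioiMiiMiMi   [M → i o i]
oioioioiMiiMiMi ⇒ oioioioiioiiiMiMi   [M → i o i]
oioioioiioiiiMiMi ⇒ oioioioiioiiiioiiMi   [M → i o i]
oioioioiioiiiioiiMi ⇒ oioioioiioiiiioiiioii   [M → i o i]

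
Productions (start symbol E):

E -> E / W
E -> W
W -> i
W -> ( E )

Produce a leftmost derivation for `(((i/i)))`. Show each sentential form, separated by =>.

E => W => (E) => (W) => ((E)) => ((W)) => (((E))) => (((E/W))) => (((W/W))) => (((i/W))) => (((i/i)))

E => W   [E -> W]
W => (E)   [W -> ( E )]
(E) => (W)   [E -> W]
(W) => ((E))   [W -> ( E )]
((E)) => ((W))   [E -> W]
((W)) => (((E)))   [W -> ( E )]
(((E))) => (((E/W)))   [E -> E / W]
(((E/W))) => (((W/W)))   [E -> W]
(((W/W))) => (((i/W)))   [W -> i]
(((i/W))) => (((i/i)))   [W -> i]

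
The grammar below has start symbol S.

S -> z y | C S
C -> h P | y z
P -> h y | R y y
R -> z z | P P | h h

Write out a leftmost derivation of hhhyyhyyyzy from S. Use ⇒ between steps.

S⇒CS⇒hPS⇒hRyyS⇒hPPyyS⇒hRyyPyyS⇒hhhyyPyyS⇒hhhyyhyyyS⇒hhhyyhyyyzy

S ⇒ CS   [S -> C S]
CS ⇒ hPS   [C -> h P]
hPS ⇒ hRyyS   [P -> R y y]
hRyyS ⇒ hPPyyS   [R -> P P]
hPPyyS ⇒ hRyyPyyS   [P -> R y y]
hRyyPyyS ⇒ hhhyyPyyS   [R -> h h]
hhhyyPyyS ⇒ hhhyyhyyyS   [P -> h y]
hhhyyhyyyS ⇒ hhhyyhyyyzy   [S -> z y]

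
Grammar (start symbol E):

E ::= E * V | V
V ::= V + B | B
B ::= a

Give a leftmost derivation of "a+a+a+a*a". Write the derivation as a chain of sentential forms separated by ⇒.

E ⇒ E*V   [E ::= E * V]
E*V ⇒ V*V   [E ::= V]
V*V ⇒ V+B*V   [V ::= V + B]
V+B*V ⇒ V+B+B*V   [V ::= V + B]
V+B+B*V ⇒ V+B+B+B*V   [V ::= V + B]
V+B+B+B*V ⇒ B+B+B+B*V   [V ::= B]
B+B+B+B*V ⇒ a+B+B+B*V   [B ::= a]
a+B+B+B*V ⇒ a+a+B+B*V   [B ::= a]
a+a+B+B*V ⇒ a+a+a+B*V   [B ::= a]
a+a+a+B*V ⇒ a+a+a+a*V   [B ::= a]
a+a+a+a*V ⇒ a+a+a+a*B   [V ::= B]
a+a+a+a*B ⇒ a+a+a+a*a   [B ::= a]

E ⇒ E*V ⇒ V*V ⇒ V+B*V ⇒ V+B+B*V ⇒ V+B+B+B*V ⇒ B+B+B+B*V ⇒ a+B+B+B*V ⇒ a+a+B+B*V ⇒ a+a+a+B*V ⇒ a+a+a+a*V ⇒ a+a+a+a*B ⇒ a+a+a+a*a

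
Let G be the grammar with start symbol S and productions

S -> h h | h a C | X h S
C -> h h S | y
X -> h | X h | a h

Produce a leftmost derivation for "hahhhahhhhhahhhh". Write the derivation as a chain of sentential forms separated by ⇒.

S ⇒ haC ⇒ hahhS ⇒ hahhhaC ⇒ hahhhahhS ⇒ hahhhahhXhS ⇒ hahhhahhXhhS ⇒ hahhhahhhhhS ⇒ hahhhahhhhhXhS ⇒ hahhhahhhhhahhS ⇒ hahhhahhhhhahhhh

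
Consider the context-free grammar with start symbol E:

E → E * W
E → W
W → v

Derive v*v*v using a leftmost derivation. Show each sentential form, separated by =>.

E=>E*W=>E*W*W=>W*W*W=>v*W*W=>v*v*W=>v*v*v

E => E*W   [E → E * W]
E*W => E*W*W   [E → E * W]
E*W*W => W*W*W   [E → W]
W*W*W => v*W*W   [W → v]
v*W*W => v*v*W   [W → v]
v*v*W => v*v*v   [W → v]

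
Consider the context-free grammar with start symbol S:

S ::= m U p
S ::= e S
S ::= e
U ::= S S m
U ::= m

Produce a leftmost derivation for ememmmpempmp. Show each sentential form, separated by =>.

S => eS => emUp => emSSmp => emeSmp => ememUpmp => ememSSmpmp => ememmUpSmpmp => ememmmpSmpmp => ememmmpempmp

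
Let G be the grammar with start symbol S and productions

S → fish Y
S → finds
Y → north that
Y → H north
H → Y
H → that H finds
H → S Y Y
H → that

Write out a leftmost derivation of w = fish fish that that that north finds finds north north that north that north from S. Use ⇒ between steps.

S ⇒ fish Y ⇒ fish H north ⇒ fish S Y Y north ⇒ fish fish Y Y Y north ⇒ fish fish H north Y Y north ⇒ fish fish that H finds north Y Y north ⇒ fish fish that that H finds finds north Y Y north ⇒ fish fish that that Y finds finds north Y Y north ⇒ fish fish that that H north finds finds north Y Y north ⇒ fish fish that that that north finds finds north Y Y north ⇒ fish fish that that that north finds finds north north that Y north ⇒ fish fish that that that north finds finds north north that north that north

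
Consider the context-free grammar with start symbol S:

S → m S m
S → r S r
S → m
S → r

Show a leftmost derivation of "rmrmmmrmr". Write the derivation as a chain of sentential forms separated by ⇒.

S⇒rSr⇒rmSmr⇒rmrSrmr⇒rmrmSmrmr⇒rmrmmmrmr

S ⇒ rSr   [S → r S r]
rSr ⇒ rmSmr   [S → m S m]
rmSmr ⇒ rmrSrmr   [S → r S r]
rmrSrmr ⇒ rmrmSmrmr   [S → m S m]
rmrmSmrmr ⇒ rmrmmmrmr   [S → m]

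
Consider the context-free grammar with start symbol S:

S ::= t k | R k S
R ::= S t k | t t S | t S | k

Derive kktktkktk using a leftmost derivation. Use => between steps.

S => RkS   [S ::= R k S]
RkS => StkkS   [R ::= S t k]
StkkS => RkStkkS   [S ::= R k S]
RkStkkS => kkStkkS   [R ::= k]
kkStkkS => kktktkkS   [S ::= t k]
kktktkkS => kktktkktk   [S ::= t k]

S=>RkS=>StkkS=>RkStkkS=>kkStkkS=>kktktkkS=>kktktkktk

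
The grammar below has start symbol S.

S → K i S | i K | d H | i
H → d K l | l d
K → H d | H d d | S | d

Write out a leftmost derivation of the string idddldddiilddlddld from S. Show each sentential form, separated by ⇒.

S ⇒ iK ⇒ iHd ⇒ idKld ⇒ idHddld ⇒ iddKlddld ⇒ iddHddlddld ⇒ idddKlddlddld ⇒ idddSlddlddld ⇒ idddKiSlddlddld ⇒ idddHddiSlddlddld ⇒ idddldddiSlddlddld ⇒ idddldddiilddlddld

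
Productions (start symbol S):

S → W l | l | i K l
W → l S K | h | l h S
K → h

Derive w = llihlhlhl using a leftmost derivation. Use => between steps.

S=>Wl=>lSKl=>lWlKl=>llSKlKl=>lliKlKlKl=>llihlKlKl=>llihlhlKl=>llihlhlhl

S => Wl   [S → W l]
Wl => lSKl   [W → l S K]
lSKl => lWlKl   [S → W l]
lWlKl => llSKlKl   [W → l S K]
llSKlKl => lliKlKlKl   [S → i K l]
lliKlKlKl => llihlKlKl   [K → h]
llihlKlKl => llihlhlKl   [K → h]
llihlhlKl => llihlhlhl   [K → h]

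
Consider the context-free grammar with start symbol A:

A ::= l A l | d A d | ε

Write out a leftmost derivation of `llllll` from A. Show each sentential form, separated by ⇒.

A ⇒ lAl   [A ::= l A l]
lAl ⇒ llAll   [A ::= l A l]
llAll ⇒ lllAlll   [A ::= l A l]
lllAlll ⇒ llllll   [A ::= ε]

A⇒lAl⇒llAll⇒lllAlll⇒llllll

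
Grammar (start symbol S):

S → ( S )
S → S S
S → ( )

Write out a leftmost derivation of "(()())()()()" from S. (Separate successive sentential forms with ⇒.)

S ⇒ SS   [S → S S]
SS ⇒ SSS   [S → S S]
SSS ⇒ SSSS   [S → S S]
SSSS ⇒ (S)SSS   [S → ( S )]
(S)SSS ⇒ (SS)SSS   [S → S S]
(SS)SSS ⇒ (()S)SSS   [S → ( )]
(()S)SSS ⇒ (()())SSS   [S → ( )]
(()())SSS ⇒ (()())()SS   [S → ( )]
(()())()SS ⇒ (()())()()S   [S → ( )]
(()())()()S ⇒ (()())()()()   [S → ( )]

S ⇒ SS ⇒ SSS ⇒ SSSS ⇒ (S)SSS ⇒ (SS)SSS ⇒ (()S)SSS ⇒ (()())SSS ⇒ (()())()SS ⇒ (()())()()S ⇒ (()())()()()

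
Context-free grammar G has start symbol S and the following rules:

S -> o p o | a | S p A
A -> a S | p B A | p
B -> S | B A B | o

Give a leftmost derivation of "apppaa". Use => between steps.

S => SpA   [S -> S p A]
SpA => SpApA   [S -> S p A]
SpApA => apApA   [S -> a]
apApA => apppA   [A -> p]
apppA => apppaS   [A -> a S]
apppaS => apppaa   [S -> a]

S => SpA => SpApA => apApA => apppA => apppaS => apppaa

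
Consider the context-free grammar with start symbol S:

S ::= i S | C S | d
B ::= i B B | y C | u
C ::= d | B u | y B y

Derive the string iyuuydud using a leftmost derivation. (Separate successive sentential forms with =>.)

S => CS => BuS => iBBuS => iyCBuS => iyBuBuS => iyuuBuS => iyuuyCuS => iyuuyduS => iyuuydud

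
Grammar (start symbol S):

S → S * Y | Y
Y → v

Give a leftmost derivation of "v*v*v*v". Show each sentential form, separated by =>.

S => S*Y   [S → S * Y]
S*Y => S*Y*Y   [S → S * Y]
S*Y*Y => S*Y*Y*Y   [S → S * Y]
S*Y*Y*Y => Y*Y*Y*Y   [S → Y]
Y*Y*Y*Y => v*Y*Y*Y   [Y → v]
v*Y*Y*Y => v*v*Y*Y   [Y → v]
v*v*Y*Y => v*v*v*Y   [Y → v]
v*v*v*Y => v*v*v*v   [Y → v]

S=>S*Y=>S*Y*Y=>S*Y*Y*Y=>Y*Y*Y*Y=>v*Y*Y*Y=>v*v*Y*Y=>v*v*v*Y=>v*v*v*v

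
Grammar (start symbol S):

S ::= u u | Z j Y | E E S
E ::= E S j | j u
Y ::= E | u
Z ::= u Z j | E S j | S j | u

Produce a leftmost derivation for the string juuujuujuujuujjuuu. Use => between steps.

S => EES   [S ::= E E S]
EES => ESjES   [E ::= E S j]
ESjES => ESjSjES   [E ::= E S j]
ESjSjES => ESjSjSjES   [E ::= E S j]
ESjSjSjES => ESjSjSjSjES   [E ::= E S j]
ESjSjSjSjES => juSjSjSjSjES   [E ::= j u]
juSjSjSjSjES => juuujSjSjSjES   [S ::= u u]
juuujSjSjSjES => juuujuujSjSjES   [S ::= u u]
juuujuujSjSjES => juuujuujuujSjES   [S ::= u u]
juuujuujuujSjES => juuujuujuujuujES   [S ::= u u]
juuujuujuujuujES => juuujuujuujuujjuS   [E ::= j u]
juuujuujuujuujjuS => juuujuujuujuujjuuu   [S ::= u u]

S => EES => ESjES => ESjSjES => ESjSjSjES => ESjSjSjSjES => juSjSjSjSjES => juuujSjSjSjES => juuujuujSjSjES => juuujuujuujSjES => juuujuujuujuujES => juuujuujuujuujjuS => juuujuujuujuujjuuu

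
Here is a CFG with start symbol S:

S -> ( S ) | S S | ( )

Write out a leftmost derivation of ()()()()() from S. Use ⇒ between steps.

S ⇒ SS ⇒ SSS ⇒ SSSS ⇒ SSSSS ⇒ ()SSSS ⇒ ()()SSS ⇒ ()()()SS ⇒ ()()()()S ⇒ ()()()()()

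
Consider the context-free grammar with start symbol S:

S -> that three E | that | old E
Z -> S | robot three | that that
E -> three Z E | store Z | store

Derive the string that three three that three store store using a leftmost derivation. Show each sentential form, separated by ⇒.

S ⇒ that three E ⇒ that three three Z E ⇒ that three three S E ⇒ that three three that three E E ⇒ that three three that three store E ⇒ that three three that three store store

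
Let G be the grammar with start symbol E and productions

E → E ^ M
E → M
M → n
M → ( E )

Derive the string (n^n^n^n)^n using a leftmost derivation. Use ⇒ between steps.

E ⇒ E^M   [E → E ^ M]
E^M ⇒ M^M   [E → M]
M^M ⇒ (E)^M   [M → ( E )]
(E)^M ⇒ (E^M)^M   [E → E ^ M]
(E^M)^M ⇒ (E^M^M)^M   [E → E ^ M]
(E^M^M)^M ⇒ (E^M^M^M)^M   [E → E ^ M]
(E^M^M^M)^M ⇒ (M^M^M^M)^M   [E → M]
(M^M^M^M)^M ⇒ (n^M^M^M)^M   [M → n]
(n^M^M^M)^M ⇒ (n^n^M^M)^M   [M → n]
(n^n^M^M)^M ⇒ (n^n^n^M)^M   [M → n]
(n^n^n^M)^M ⇒ (n^n^n^n)^M   [M → n]
(n^n^n^n)^M ⇒ (n^n^n^n)^n   [M → n]

E ⇒ E^M ⇒ M^M ⇒ (E)^M ⇒ (E^M)^M ⇒ (E^M^M)^M ⇒ (E^M^M^M)^M ⇒ (M^M^M^M)^M ⇒ (n^M^M^M)^M ⇒ (n^n^M^M)^M ⇒ (n^n^n^M)^M ⇒ (n^n^n^n)^M ⇒ (n^n^n^n)^n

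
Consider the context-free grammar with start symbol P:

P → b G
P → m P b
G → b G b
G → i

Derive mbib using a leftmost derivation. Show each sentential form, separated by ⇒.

P ⇒ mPb   [P → m P b]
mPb ⇒ mbGb   [P → b G]
mbGb ⇒ mbib   [G → i]

P ⇒ mPb ⇒ mbGb ⇒ mbib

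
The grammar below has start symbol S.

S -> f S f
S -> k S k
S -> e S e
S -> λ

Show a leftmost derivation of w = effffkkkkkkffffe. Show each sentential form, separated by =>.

S => eSe   [S -> e S e]
eSe => efSfe   [S -> f S f]
efSfe => effSffe   [S -> f S f]
effSffe => efffSfffe   [S -> f S f]
efffSfffe => effffSffffe   [S -> f S f]
effffSffffe => effffkSkffffe   [S -> k S k]
effffkSkffffe => effffkkSkkffffe   [S -> k S k]
effffkkSkkffffe => effffkkkSkkkffffe   [S -> k S k]
effffkkkSkkkffffe => effffkkkkkkffffe   [S -> λ]

S => eSe => efSfe => effSffe => efffSfffe => effffSffffe => effffkSkffffe => effffkkSkkffffe => effffkkkSkkkffffe => effffkkkkkkffffe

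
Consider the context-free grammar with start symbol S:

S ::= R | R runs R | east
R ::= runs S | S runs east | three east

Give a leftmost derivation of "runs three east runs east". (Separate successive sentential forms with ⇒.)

S ⇒ R ⇒ runs S ⇒ runs R ⇒ runs S runs east ⇒ runs R runs east ⇒ runs three east runs east

S ⇒ R   [S ::= R]
R ⇒ runs S   [R ::= runs S]
runs S ⇒ runs R   [S ::= R]
runs R ⇒ runs S runs east   [R ::= S runs east]
runs S runs east ⇒ runs R runs east   [S ::= R]
runs R runs east ⇒ runs three east runs east   [R ::= three east]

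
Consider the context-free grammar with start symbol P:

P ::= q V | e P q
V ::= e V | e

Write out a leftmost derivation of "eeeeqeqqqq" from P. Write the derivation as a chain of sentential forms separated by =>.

P=>ePq=>eePqq=>eeePqqq=>eeeePqqqq=>eeeeqVqqqq=>eeeeqeqqqq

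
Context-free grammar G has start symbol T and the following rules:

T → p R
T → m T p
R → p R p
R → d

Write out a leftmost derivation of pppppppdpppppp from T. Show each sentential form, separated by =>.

T => pR => ppRp => pppRpp => ppppRppp => pppppRpppp => ppppppRppppp => pppppppRpppppp => pppppppdpppppp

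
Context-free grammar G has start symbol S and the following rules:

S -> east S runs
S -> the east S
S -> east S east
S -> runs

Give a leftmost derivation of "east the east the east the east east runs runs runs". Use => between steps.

S => east S runs => east the east S runs => east the east the east S runs => east the east the east the east S runs => east the east the east the east east S runs runs => east the east the east the east east runs runs runs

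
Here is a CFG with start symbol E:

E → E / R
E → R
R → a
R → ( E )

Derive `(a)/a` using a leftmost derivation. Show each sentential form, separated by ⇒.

E ⇒ E/R ⇒ R/R ⇒ (E)/R ⇒ (R)/R ⇒ (a)/R ⇒ (a)/a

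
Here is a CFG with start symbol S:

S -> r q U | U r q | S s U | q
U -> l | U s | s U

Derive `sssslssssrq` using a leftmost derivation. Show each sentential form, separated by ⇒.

S⇒Urq⇒Usrq⇒sUsrq⇒sUssrq⇒ssUssrq⇒ssUsssrq⇒sssUsssrq⇒sssUssssrq⇒ssssUssssrq⇒sssslssssrq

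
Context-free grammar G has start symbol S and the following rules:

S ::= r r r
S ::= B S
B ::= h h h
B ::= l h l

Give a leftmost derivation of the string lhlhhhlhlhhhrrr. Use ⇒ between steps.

S⇒BS⇒lhlS⇒lhlBS⇒lhlhhhS⇒lhlhhhBS⇒lhlhhhlhlS⇒lhlhhhlhlBS⇒lhlhhhlhlhhhS⇒lhlhhhlhlhhhrrr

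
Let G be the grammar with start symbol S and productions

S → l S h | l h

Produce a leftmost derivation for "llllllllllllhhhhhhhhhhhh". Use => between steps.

S => lSh   [S → l S h]
lSh => llShh   [S → l S h]
llShh => lllShhh   [S → l S h]
lllShhh => llllShhhh   [S → l S h]
llllShhhh => lllllShhhhh   [S → l S h]
lllllShhhhh => llllllShhhhhh   [S → l S h]
llllllShhhhhh => lllllllShhhhhhh   [S → l S h]
lllllllShhhhhhh => llllllllShhhhhhhh   [S → l S h]
llllllllShhhhhhhh => lllllllllShhhhhhhhh   [S → l S h]
lllllllllShhhhhhhhh => llllllllllShhhhhhhhhh   [S → l S h]
llllllllllShhhhhhhhhh => lllllllllllShhhhhhhhhhh   [S → l S h]
lllllllllllShhhhhhhhhhh => llllllllllllhhhhhhhhhhhh   [S → l h]

S => lSh => llShh => lllShhh => llllShhhh => lllllShhhhh => llllllShhhhhh => lllllllShhhhhhh => llllllllShhhhhhhh => lllllllllShhhhhhhhh => llllllllllShhhhhhhhhh => lllllllllllShhhhhhhhhhh => llllllllllllhhhhhhhhhhhh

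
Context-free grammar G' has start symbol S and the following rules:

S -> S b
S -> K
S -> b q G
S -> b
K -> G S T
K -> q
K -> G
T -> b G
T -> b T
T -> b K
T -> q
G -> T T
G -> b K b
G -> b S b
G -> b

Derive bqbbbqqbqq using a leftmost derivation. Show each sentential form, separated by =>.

S => bqG => bqTT => bqbTT => bqbbKT => bqbbGSTT => bqbbTTSTT => bqbbbTTSTT => bqbbbqTSTT => bqbbbqqSTT => bqbbbqqbTT => bqbbbqqbqT => bqbbbqqbqq

S => bqG   [S -> b q G]
bqG => bqTT   [G -> T T]
bqTT => bqbTT   [T -> b T]
bqbTT => bqbbKT   [T -> b K]
bqbbKT => bqbbGSTT   [K -> G S T]
bqbbGSTT => bqbbTTSTT   [G -> T T]
bqbbTTSTT => bqbbbTTSTT   [T -> b T]
bqbbbTTSTT => bqbbbqTSTT   [T -> q]
bqbbbqTSTT => bqbbbqqSTT   [T -> q]
bqbbbqqSTT => bqbbbqqbTT   [S -> b]
bqbbbqqbTT => bqbbbqqbqT   [T -> q]
bqbbbqqbqT => bqbbbqqbqq   [T -> q]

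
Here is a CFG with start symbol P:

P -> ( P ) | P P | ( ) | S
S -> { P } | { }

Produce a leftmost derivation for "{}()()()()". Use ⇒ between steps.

P ⇒ PP ⇒ PPP ⇒ SPP ⇒ {}PP ⇒ {}PPP ⇒ {}PPPP ⇒ {}()PPP ⇒ {}()()PP ⇒ {}()()()P ⇒ {}()()()()

P ⇒ PP   [P -> P P]
PP ⇒ PPP   [P -> P P]
PPP ⇒ SPP   [P -> S]
SPP ⇒ {}PP   [S -> { }]
{}PP ⇒ {}PPP   [P -> P P]
{}PPP ⇒ {}PPPP   [P -> P P]
{}PPPP ⇒ {}()PPP   [P -> ( )]
{}()PPP ⇒ {}()()PP   [P -> ( )]
{}()()PP ⇒ {}()()()P   [P -> ( )]
{}()()()P ⇒ {}()()()()   [P -> ( )]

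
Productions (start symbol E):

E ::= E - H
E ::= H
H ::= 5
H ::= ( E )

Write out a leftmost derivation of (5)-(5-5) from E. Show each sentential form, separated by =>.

E => E-H   [E ::= E - H]
E-H => H-H   [E ::= H]
H-H => (E)-H   [H ::= ( E )]
(E)-H => (H)-H   [E ::= H]
(H)-H => (5)-H   [H ::= 5]
(5)-H => (5)-(E)   [H ::= ( E )]
(5)-(E) => (5)-(E-H)   [E ::= E - H]
(5)-(E-H) => (5)-(H-H)   [E ::= H]
(5)-(H-H) => (5)-(5-H)   [H ::= 5]
(5)-(5-H) => (5)-(5-5)   [H ::= 5]

E => E-H => H-H => (E)-H => (H)-H => (5)-H => (5)-(E) => (5)-(E-H) => (5)-(H-H) => (5)-(5-H) => (5)-(5-5)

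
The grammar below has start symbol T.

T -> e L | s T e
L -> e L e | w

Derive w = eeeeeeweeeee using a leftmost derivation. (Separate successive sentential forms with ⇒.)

T ⇒ eL ⇒ eeLe ⇒ eeeLee ⇒ eeeeLeee ⇒ eeeeeLeeee ⇒ eeeeeeLeeeee ⇒ eeeeeeweeeee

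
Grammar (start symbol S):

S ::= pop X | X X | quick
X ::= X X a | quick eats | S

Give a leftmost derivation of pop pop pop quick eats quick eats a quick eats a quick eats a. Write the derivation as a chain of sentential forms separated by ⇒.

S ⇒ pop X ⇒ pop X X a ⇒ pop S X a ⇒ pop pop X X a ⇒ pop pop X X a X a ⇒ pop pop S X a X a ⇒ pop pop pop X X a X a ⇒ pop pop pop X X a X a X a ⇒ pop pop pop quick eats X a X a X a ⇒ pop pop pop quick eats quick eats a X a X a ⇒ pop pop pop quick eats quick eats a quick eats a X a ⇒ pop pop pop quick eats quick eats a quick eats a quick eats a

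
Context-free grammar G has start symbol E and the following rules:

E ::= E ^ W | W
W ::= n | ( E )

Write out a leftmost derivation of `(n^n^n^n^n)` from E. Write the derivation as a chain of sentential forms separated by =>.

E => W => (E) => (E^W) => (E^W^W) => (E^W^W^W) => (E^W^W^W^W) => (W^W^W^W^W) => (n^W^W^W^W) => (n^n^W^W^W) => (n^n^n^W^W) => (n^n^n^n^W) => (n^n^n^n^n)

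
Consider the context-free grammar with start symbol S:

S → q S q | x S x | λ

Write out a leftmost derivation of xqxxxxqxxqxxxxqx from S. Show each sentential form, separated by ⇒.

S ⇒ xSx   [S → x S x]
xSx ⇒ xqSqx   [S → q S q]
xqSqx ⇒ xqxSxqx   [S → x S x]
xqxSxqx ⇒ xqxxSxxqx   [S → x S x]
xqxxSxxqx ⇒ xqxxxSxxxqx   [S → x S x]
xqxxxSxxxqx ⇒ xqxxxxSxxxxqx   [S → x S x]
xqxxxxSxxxxqx ⇒ xqxxxxqSqxxxxqx   [S → q S q]
xqxxxxqSqxxxxqx ⇒ xqxxxxqxSxqxxxxqx   [S → x S x]
xqxxxxqxSxqxxxxqx ⇒ xqxxxxqxxqxxxxqx   [S → λ]

S ⇒ xSx ⇒ xqSqx ⇒ xqxSxqx ⇒ xqxxSxxqx ⇒ xqxxxSxxxqx ⇒ xqxxxxSxxxxqx ⇒ xqxxxxqSqxxxxqx ⇒ xqxxxxqxSxqxxxxqx ⇒ xqxxxxqxxqxxxxqx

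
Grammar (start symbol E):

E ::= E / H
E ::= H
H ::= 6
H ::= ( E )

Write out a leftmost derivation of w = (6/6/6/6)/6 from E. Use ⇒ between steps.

E ⇒ E/H   [E ::= E / H]
E/H ⇒ H/H   [E ::= H]
H/H ⇒ (E)/H   [H ::= ( E )]
(E)/H ⇒ (E/H)/H   [E ::= E / H]
(E/H)/H ⇒ (E/H/H)/H   [E ::= E / H]
(E/H/H)/H ⇒ (E/H/H/H)/H   [E ::= E / H]
(E/H/H/H)/H ⇒ (H/H/H/H)/H   [E ::= H]
(H/H/H/H)/H ⇒ (6/H/H/H)/H   [H ::= 6]
(6/H/H/H)/H ⇒ (6/6/H/H)/H   [H ::= 6]
(6/6/H/H)/H ⇒ (6/6/6/H)/H   [H ::= 6]
(6/6/6/H)/H ⇒ (6/6/6/6)/H   [H ::= 6]
(6/6/6/6)/H ⇒ (6/6/6/6)/6   [H ::= 6]

E ⇒ E/H ⇒ H/H ⇒ (E)/H ⇒ (E/H)/H ⇒ (E/H/H)/H ⇒ (E/H/H/H)/H ⇒ (H/H/H/H)/H ⇒ (6/H/H/H)/H ⇒ (6/6/H/H)/H ⇒ (6/6/6/H)/H ⇒ (6/6/6/6)/H ⇒ (6/6/6/6)/6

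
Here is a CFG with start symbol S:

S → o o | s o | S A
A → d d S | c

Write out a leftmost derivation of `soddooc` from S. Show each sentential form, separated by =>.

S => SA   [S → S A]
SA => SAA   [S → S A]
SAA => soAA   [S → s o]
soAA => soddSA   [A → d d S]
soddSA => soddooA   [S → o o]
soddooA => soddooc   [A → c]

S=>SA=>SAA=>soAA=>soddSA=>soddooA=>soddooc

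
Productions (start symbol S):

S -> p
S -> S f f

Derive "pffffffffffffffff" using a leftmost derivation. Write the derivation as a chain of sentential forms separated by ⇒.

S⇒Sff⇒Sffff⇒Sffffff⇒Sffffffff⇒Sffffffffff⇒Sffffffffffff⇒Sffffffffffffff⇒Sffffffffffffffff⇒pffffffffffffffff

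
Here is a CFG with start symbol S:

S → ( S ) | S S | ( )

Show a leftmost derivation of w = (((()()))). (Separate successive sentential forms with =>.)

S => (S)   [S → ( S )]
(S) => ((S))   [S → ( S )]
((S)) => (((S)))   [S → ( S )]
(((S))) => (((SS)))   [S → S S]
(((SS))) => (((()S)))   [S → ( )]
(((()S))) => (((()())))   [S → ( )]

S => (S) => ((S)) => (((S))) => (((SS))) => (((()S))) => (((()())))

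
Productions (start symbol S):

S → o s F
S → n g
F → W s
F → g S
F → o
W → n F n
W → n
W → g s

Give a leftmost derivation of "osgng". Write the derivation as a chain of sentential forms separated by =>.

S => osF   [S → o s F]
osF => osgS   [F → g S]
osgS => osgng   [S → n g]

S => osF => osgS => osgng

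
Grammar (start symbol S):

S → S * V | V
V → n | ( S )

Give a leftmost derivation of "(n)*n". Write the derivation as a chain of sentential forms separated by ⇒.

S⇒S*V⇒V*V⇒(S)*V⇒(V)*V⇒(n)*V⇒(n)*n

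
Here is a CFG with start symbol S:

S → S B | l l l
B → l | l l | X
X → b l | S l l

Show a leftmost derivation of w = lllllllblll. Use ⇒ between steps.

S⇒SB⇒SBB⇒SBBB⇒SBBBB⇒lllBBBB⇒lllllBBB⇒lllllllBB⇒lllllllXB⇒lllllllblB⇒lllllllblll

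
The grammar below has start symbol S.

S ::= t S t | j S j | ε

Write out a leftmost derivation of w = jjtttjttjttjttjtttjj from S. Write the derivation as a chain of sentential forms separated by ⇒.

S ⇒ jSj ⇒ jjSjj ⇒ jjtStjj ⇒ jjttSttjj ⇒ jjtttStttjj ⇒ jjtttjSjtttjj ⇒ jjtttjtStjtttjj ⇒ jjtttjttSttjtttjj ⇒ jjtttjttjSjttjtttjj ⇒ jjtttjttjtStjttjtttjj ⇒ jjtttjttjttjttjtttjj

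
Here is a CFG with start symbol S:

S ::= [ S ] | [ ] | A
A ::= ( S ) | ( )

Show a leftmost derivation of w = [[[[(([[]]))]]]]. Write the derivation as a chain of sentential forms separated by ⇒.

S ⇒ [S] ⇒ [[S]] ⇒ [[[S]]] ⇒ [[[[S]]]] ⇒ [[[[A]]]] ⇒ [[[[(S)]]]] ⇒ [[[[(A)]]]] ⇒ [[[[((S))]]]] ⇒ [[[[(([S]))]]]] ⇒ [[[[(([[]]))]]]]

S ⇒ [S]   [S ::= [ S ]]
[S] ⇒ [[S]]   [S ::= [ S ]]
[[S]] ⇒ [[[S]]]   [S ::= [ S ]]
[[[S]]] ⇒ [[[[S]]]]   [S ::= [ S ]]
[[[[S]]]] ⇒ [[[[A]]]]   [S ::= A]
[[[[A]]]] ⇒ [[[[(S)]]]]   [A ::= ( S )]
[[[[(S)]]]] ⇒ [[[[(A)]]]]   [S ::= A]
[[[[(A)]]]] ⇒ [[[[((S))]]]]   [A ::= ( S )]
[[[[((S))]]]] ⇒ [[[[(([S]))]]]]   [S ::= [ S ]]
[[[[(([S]))]]]] ⇒ [[[[(([[]]))]]]]   [S ::= [ ]]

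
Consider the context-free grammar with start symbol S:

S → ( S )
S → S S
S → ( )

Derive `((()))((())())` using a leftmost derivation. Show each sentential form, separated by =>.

S => SS   [S → S S]
SS => (S)S   [S → ( S )]
(S)S => ((S))S   [S → ( S )]
((S))S => ((()))S   [S → ( )]
((()))S => ((()))(S)   [S → ( S )]
((()))(S) => ((()))(SS)   [S → S S]
((()))(SS) => ((()))((S)S)   [S → ( S )]
((()))((S)S) => ((()))((())S)   [S → ( )]
((()))((())S) => ((()))((())())   [S → ( )]

S => SS => (S)S => ((S))S => ((()))S => ((()))(S) => ((()))(SS) => ((()))((S)S) => ((()))((())S) => ((()))((())())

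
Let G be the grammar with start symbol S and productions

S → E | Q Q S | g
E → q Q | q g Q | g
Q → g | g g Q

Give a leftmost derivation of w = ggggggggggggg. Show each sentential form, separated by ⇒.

S⇒QQS⇒ggQQS⇒ggggQQS⇒gggggQS⇒gggggggQS⇒gggggggggQS⇒gggggggggggQS⇒ggggggggggggS⇒ggggggggggggE⇒ggggggggggggg

S ⇒ QQS   [S → Q Q S]
QQS ⇒ ggQQS   [Q → g g Q]
ggQQS ⇒ ggggQQS   [Q → g g Q]
ggggQQS ⇒ gggggQS   [Q → g]
gggggQS ⇒ gggggggQS   [Q → g g Q]
gggggggQS ⇒ gggggggggQS   [Q → g g Q]
gggggggggQS ⇒ gggggggggggQS   [Q → g g Q]
gggggggggggQS ⇒ ggggggggggggS   [Q → g]
ggggggggggggS ⇒ ggggggggggggE   [S → E]
ggggggggggggE ⇒ ggggggggggggg   [E → g]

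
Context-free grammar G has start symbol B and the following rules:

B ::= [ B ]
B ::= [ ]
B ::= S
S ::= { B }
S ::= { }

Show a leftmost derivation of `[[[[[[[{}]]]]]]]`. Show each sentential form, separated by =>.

B => [B]   [B ::= [ B ]]
[B] => [[B]]   [B ::= [ B ]]
[[B]] => [[[B]]]   [B ::= [ B ]]
[[[B]]] => [[[[B]]]]   [B ::= [ B ]]
[[[[B]]]] => [[[[[B]]]]]   [B ::= [ B ]]
[[[[[B]]]]] => [[[[[[B]]]]]]   [B ::= [ B ]]
[[[[[[B]]]]]] => [[[[[[[B]]]]]]]   [B ::= [ B ]]
[[[[[[[B]]]]]]] => [[[[[[[S]]]]]]]   [B ::= S]
[[[[[[[S]]]]]]] => [[[[[[[{}]]]]]]]   [S ::= { }]

B => [B] => [[B]] => [[[B]]] => [[[[B]]]] => [[[[[B]]]]] => [[[[[[B]]]]]] => [[[[[[[B]]]]]]] => [[[[[[[S]]]]]]] => [[[[[[[{}]]]]]]]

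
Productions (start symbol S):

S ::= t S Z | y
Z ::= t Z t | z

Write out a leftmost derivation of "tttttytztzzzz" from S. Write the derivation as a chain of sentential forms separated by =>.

S => tSZ   [S ::= t S Z]
tSZ => ttSZZ   [S ::= t S Z]
ttSZZ => tttSZZZ   [S ::= t S Z]
tttSZZZ => ttttSZZZZ   [S ::= t S Z]
ttttSZZZZ => tttttSZZZZZ   [S ::= t S Z]
tttttSZZZZZ => tttttyZZZZZ   [S ::= y]
tttttyZZZZZ => tttttytZtZZZZ   [Z ::= t Z t]
tttttytZtZZZZ => tttttytztZZZZ   [Z ::= z]
tttttytztZZZZ => tttttytztzZZZ   [Z ::= z]
tttttytztzZZZ => tttttytztzzZZ   [Z ::= z]
tttttytztzzZZ => tttttytztzzzZ   [Z ::= z]
tttttytztzzzZ => tttttytztzzzz   [Z ::= z]

S => tSZ => ttSZZ => tttSZZZ => ttttSZZZZ => tttttSZZZZZ => tttttyZZZZZ => tttttytZtZZZZ => tttttytztZZZZ => tttttytztzZZZ => tttttytztzzZZ => tttttytztzzzZ => tttttytztzzzz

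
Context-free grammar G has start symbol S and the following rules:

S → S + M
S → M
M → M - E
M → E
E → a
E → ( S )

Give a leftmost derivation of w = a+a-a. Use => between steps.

S=>S+M=>M+M=>E+M=>a+M=>a+M-E=>a+E-E=>a+a-E=>a+a-a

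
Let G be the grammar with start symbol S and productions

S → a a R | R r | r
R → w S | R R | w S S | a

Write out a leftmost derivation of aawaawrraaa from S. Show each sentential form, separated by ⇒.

S ⇒ aaR   [S → a a R]
aaR ⇒ aaRR   [R → R R]
aaRR ⇒ aaRRR   [R → R R]
aaRRR ⇒ aaRRRR   [R → R R]
aaRRRR ⇒ aawSRRR   [R → w S]
aawSRRR ⇒ aawaaRRRR   [S → a a R]
aawaaRRRR ⇒ aawaawSSRRR   [R → w S S]
aawaawSSRRR ⇒ aawaawrSRRR   [S → r]
aawaawrSRRR ⇒ aawaawrrRRR   [S → r]
aawaawrrRRR ⇒ aawaawrraRR   [R → a]
aawaawrraRR ⇒ aawaawrraaR   [R → a]
aawaawrraaR ⇒ aawaawrraaa   [R → a]

S ⇒ aaR ⇒ aaRR ⇒ aaRRR ⇒ aaRRRR ⇒ aawSRRR ⇒ aawaaRRRR ⇒ aawaawSSRRR ⇒ aawaawrSRRR ⇒ aawaawrrRRR ⇒ aawaawrraRR ⇒ aawaawrraaR ⇒ aawaawrraaa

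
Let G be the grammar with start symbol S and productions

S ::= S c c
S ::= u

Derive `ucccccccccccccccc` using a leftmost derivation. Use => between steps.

S => Scc   [S ::= S c c]
Scc => Scccc   [S ::= S c c]
Scccc => Scccccc   [S ::= S c c]
Scccccc => Scccccccc   [S ::= S c c]
Scccccccc => Scccccccccc   [S ::= S c c]
Scccccccccc => Scccccccccccc   [S ::= S c c]
Scccccccccccc => Scccccccccccccc   [S ::= S c c]
Scccccccccccccc => Scccccccccccccccc   [S ::= S c c]
Scccccccccccccccc => ucccccccccccccccc   [S ::= u]

S => Scc => Scccc => Scccccc => Scccccccc => Scccccccccc => Scccccccccccc => Scccccccccccccc => Scccccccccccccccc => ucccccccccccccccc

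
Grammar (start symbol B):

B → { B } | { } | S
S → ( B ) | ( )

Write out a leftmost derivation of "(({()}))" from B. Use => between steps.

B=>S=>(B)=>(S)=>((B))=>(({B}))=>(({S}))=>(({()}))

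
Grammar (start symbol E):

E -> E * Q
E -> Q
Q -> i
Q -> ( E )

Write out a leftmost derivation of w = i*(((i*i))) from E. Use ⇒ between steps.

E⇒E*Q⇒Q*Q⇒i*Q⇒i*(E)⇒i*(Q)⇒i*((E))⇒i*((Q))⇒i*(((E)))⇒i*(((E*Q)))⇒i*(((Q*Q)))⇒i*(((i*Q)))⇒i*(((i*i)))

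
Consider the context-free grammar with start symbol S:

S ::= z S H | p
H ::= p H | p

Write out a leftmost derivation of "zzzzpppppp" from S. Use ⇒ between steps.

S ⇒ zSH ⇒ zzSHH ⇒ zzzSHHH ⇒ zzzzSHHHH ⇒ zzzzpHHHH ⇒ zzzzppHHHH ⇒ zzzzpppHHH ⇒ zzzzppppHH ⇒ zzzzpppppH ⇒ zzzzpppppp

S ⇒ zSH   [S ::= z S H]
zSH ⇒ zzSHH   [S ::= z S H]
zzSHH ⇒ zzzSHHH   [S ::= z S H]
zzzSHHH ⇒ zzzzSHHHH   [S ::= z S H]
zzzzSHHHH ⇒ zzzzpHHHH   [S ::= p]
zzzzpHHHH ⇒ zzzzppHHHH   [H ::= p H]
zzzzppHHHH ⇒ zzzzpppHHH   [H ::= p]
zzzzpppHHH ⇒ zzzzppppHH   [H ::= p]
zzzzppppHH ⇒ zzzzpppppH   [H ::= p]
zzzzpppppH ⇒ zzzzpppppp   [H ::= p]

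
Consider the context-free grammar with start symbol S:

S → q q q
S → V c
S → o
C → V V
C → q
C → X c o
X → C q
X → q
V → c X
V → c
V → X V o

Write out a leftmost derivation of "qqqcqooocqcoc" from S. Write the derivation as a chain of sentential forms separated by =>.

S => Vc => XVoc => CqVoc => VVqVoc => XVoVqVoc => qVoVqVoc => qXVooVqVoc => qqVooVqVoc => qqXVoooVqVoc => qqqVoooVqVoc => qqqcXoooVqVoc => qqqcqoooVqVoc => qqqcqooocqVoc => qqqcqooocqcoc

S => Vc   [S → V c]
Vc => XVoc   [V → X V o]
XVoc => CqVoc   [X → C q]
CqVoc => VVqVoc   [C → V V]
VVqVoc => XVoVqVoc   [V → X V o]
XVoVqVoc => qVoVqVoc   [X → q]
qVoVqVoc => qXVooVqVoc   [V → X V o]
qXVooVqVoc => qqVooVqVoc   [X → q]
qqVooVqVoc => qqXVoooVqVoc   [V → X V o]
qqXVoooVqVoc => qqqVoooVqVoc   [X → q]
qqqVoooVqVoc => qqqcXoooVqVoc   [V → c X]
qqqcXoooVqVoc => qqqcqoooVqVoc   [X → q]
qqqcqoooVqVoc => qqqcqooocqVoc   [V → c]
qqqcqooocqVoc => qqqcqooocqcoc   [V → c]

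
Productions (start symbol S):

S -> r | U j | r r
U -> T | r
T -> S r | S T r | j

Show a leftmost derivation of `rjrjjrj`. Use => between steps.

S=>Uj=>Tj=>STrj=>UjTrj=>TjTrj=>SrjTrj=>UjrjTrj=>rjrjTrj=>rjrjjrj

S => Uj   [S -> U j]
Uj => Tj   [U -> T]
Tj => STrj   [T -> S T r]
STrj => UjTrj   [S -> U j]
UjTrj => TjTrj   [U -> T]
TjTrj => SrjTrj   [T -> S r]
SrjTrj => UjrjTrj   [S -> U j]
UjrjTrj => rjrjTrj   [U -> r]
rjrjTrj => rjrjjrj   [T -> j]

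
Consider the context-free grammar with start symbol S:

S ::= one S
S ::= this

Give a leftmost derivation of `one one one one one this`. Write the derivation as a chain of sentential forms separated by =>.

S => one S   [S ::= one S]
one S => one one S   [S ::= one S]
one one S => one one one S   [S ::= one S]
one one one S => one one one one S   [S ::= one S]
one one one one S => one one one one one S   [S ::= one S]
one one one one one S => one one one one one this   [S ::= this]

S => one S => one one S => one one one S => one one one one S => one one one one one S => one one one one one this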